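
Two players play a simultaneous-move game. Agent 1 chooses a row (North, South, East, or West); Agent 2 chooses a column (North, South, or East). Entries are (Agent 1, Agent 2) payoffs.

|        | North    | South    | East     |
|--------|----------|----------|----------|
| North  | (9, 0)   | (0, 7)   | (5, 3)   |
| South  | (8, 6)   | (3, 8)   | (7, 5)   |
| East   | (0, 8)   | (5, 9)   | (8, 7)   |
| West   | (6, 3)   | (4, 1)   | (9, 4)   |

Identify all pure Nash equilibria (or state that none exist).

(East, South) and (West, East)

Check mutual best responses: a cell is a NE iff neither player can gain by unilaterally deviating.
Agent 1's best responses — vs North: North (payoff 9); vs South: East (payoff 5); vs East: West (payoff 9).
Agent 2's best responses — vs North: South (payoff 7); vs South: South (payoff 8); vs East: South (payoff 9); vs West: East (payoff 4).
Mutual best responses occur at (East, South) and (West, East); at each, neither player gains by switching.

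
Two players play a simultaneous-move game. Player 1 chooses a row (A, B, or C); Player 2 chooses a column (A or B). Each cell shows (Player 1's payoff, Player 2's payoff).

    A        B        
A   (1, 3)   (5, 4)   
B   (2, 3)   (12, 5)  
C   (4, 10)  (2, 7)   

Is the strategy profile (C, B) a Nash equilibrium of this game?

Holding Player 2 at B: Player 1 gets 2 from C but could get 12 by switching to B. Player 1 has a profitable deviation.

No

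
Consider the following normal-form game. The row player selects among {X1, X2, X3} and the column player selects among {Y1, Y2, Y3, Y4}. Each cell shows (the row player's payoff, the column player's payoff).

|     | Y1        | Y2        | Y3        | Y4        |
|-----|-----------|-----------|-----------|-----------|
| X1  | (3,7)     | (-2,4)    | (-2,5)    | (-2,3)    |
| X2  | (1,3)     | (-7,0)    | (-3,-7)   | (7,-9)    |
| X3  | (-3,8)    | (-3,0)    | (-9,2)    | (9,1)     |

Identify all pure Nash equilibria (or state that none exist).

(X1, Y1)

A profile is a Nash equilibrium when each player is best-responding to the other.
The row player's best responses — vs Y1: X1 (payoff 3); vs Y2: X1 (payoff -2); vs Y3: X1 (payoff -2); vs Y4: X3 (payoff 9).
The column player's best responses — vs X1: Y1 (payoff 7); vs X2: Y1 (payoff 3); vs X3: Y1 (payoff 8).
The only mutual best response is (X1, Y1); neither player gains by switching there.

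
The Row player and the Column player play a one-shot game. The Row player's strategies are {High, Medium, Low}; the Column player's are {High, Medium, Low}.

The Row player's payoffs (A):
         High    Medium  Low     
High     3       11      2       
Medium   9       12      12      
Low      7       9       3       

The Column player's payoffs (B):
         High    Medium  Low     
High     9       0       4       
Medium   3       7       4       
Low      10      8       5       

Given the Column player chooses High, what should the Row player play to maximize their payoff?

Medium

With the Column player fixed at High, the Row player's payoffs are: High → 3, Medium → 9, Low → 7.
The maximum is 9, achieved by Medium.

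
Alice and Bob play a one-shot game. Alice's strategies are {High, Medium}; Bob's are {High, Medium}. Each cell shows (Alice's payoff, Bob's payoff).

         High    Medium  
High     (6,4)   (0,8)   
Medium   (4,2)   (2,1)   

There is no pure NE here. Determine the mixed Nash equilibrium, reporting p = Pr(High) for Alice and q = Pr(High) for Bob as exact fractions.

Each player's mixing probability is pinned down by making the *other* player indifferent.
Bob indifferent between High and Medium: p·4 + (1−p)·2 = p·8 + (1−p)·1 ⟹ 2 + 2p = 1 + 7p ⟹ p = 1/5.
Alice indifferent between High and Medium: q·6 + (1−q)·0 = q·4 + (1−q)·2 ⟹ 0 + 6q = 2 + 2q ⟹ q = 1/2.

p = 1/5, q = 1/2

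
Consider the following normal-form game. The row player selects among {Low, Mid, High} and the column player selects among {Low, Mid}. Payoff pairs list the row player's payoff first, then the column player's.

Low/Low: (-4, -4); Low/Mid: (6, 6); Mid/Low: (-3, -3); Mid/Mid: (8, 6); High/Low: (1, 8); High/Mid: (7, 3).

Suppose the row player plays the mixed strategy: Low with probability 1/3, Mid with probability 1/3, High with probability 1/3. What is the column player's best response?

Mid

Compute the column player's expected payoff from each pure strategy against the given mix.
Low: (1/3)·(-4) + (1/3)·(-3) + (1/3)·8 = 1/3
Mid: (1/3)·6 + (1/3)·6 + (1/3)·3 = 5
Highest expected payoff is 5, from Mid.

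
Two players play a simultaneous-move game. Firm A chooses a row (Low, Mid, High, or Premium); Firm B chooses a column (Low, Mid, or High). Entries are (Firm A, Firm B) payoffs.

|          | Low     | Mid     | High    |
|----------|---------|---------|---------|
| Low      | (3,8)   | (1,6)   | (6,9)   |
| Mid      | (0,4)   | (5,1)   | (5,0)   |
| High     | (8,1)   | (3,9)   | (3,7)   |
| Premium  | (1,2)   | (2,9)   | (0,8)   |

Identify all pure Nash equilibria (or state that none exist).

(Low, High)

Find each player's best response to every opponent strategy; NE are the intersections.
Firm A's best responses — vs Low: High (payoff 8); vs Mid: Mid (payoff 5); vs High: Low (payoff 6).
Firm B's best responses — vs Low: High (payoff 9); vs Mid: Low (payoff 4); vs High: Mid (payoff 9); vs Premium: Mid (payoff 9).
The only mutual best response is (Low, High); neither player gains by switching there.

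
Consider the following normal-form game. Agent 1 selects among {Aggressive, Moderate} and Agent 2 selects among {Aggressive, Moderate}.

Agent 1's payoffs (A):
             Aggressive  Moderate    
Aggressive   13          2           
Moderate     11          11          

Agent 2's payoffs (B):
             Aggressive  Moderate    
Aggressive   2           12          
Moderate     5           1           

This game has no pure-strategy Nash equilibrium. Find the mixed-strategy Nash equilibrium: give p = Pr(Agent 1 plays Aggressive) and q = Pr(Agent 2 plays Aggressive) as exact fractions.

In a mixed NE each player is indifferent between their pure strategies, so the opponent's mix sets the indifference.
Agent 2 indifferent between Aggressive and Moderate: p·2 + (1−p)·5 = p·12 + (1−p)·1 ⟹ 5 + (-3)p = 1 + 11p ⟹ p = 2/7.
Agent 1 indifferent between Aggressive and Moderate: q·13 + (1−q)·2 = q·11 + (1−q)·11 ⟹ 2 + 11q = 11 + 0q ⟹ q = 9/11.

p = 2/7, q = 9/11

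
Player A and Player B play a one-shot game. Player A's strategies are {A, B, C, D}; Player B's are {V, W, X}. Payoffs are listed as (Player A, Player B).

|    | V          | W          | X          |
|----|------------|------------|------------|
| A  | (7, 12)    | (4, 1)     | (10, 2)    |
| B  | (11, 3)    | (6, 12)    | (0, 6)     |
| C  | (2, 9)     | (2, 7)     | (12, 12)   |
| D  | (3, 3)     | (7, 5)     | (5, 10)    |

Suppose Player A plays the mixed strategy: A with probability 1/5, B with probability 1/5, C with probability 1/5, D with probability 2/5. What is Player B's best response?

Player B's best reply maximizes expected payoff against the mix.
V: (1/5)·12 + (1/5)·3 + (1/5)·9 + (2/5)·3 = 6
W: (1/5)·1 + (1/5)·12 + (1/5)·7 + (2/5)·5 = 6
X: (1/5)·2 + (1/5)·6 + (1/5)·12 + (2/5)·10 = 8
Highest expected payoff is 8, from X.

X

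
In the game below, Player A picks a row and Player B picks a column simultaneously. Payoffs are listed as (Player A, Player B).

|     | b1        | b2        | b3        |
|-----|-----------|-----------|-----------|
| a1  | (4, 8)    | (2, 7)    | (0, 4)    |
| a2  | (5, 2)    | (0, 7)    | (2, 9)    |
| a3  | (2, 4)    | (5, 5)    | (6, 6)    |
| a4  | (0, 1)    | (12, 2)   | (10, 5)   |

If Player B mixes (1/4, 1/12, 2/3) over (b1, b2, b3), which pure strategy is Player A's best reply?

a4

Player A's best reply maximizes expected payoff against the mix.
a1: (1/4)·4 + (1/12)·2 + (2/3)·0 = 7/6
a2: (1/4)·5 + (1/12)·0 + (2/3)·2 = 31/12
a3: (1/4)·2 + (1/12)·5 + (2/3)·6 = 59/12
a4: (1/4)·0 + (1/12)·12 + (2/3)·10 = 23/3
Highest expected payoff is 23/3, from a4.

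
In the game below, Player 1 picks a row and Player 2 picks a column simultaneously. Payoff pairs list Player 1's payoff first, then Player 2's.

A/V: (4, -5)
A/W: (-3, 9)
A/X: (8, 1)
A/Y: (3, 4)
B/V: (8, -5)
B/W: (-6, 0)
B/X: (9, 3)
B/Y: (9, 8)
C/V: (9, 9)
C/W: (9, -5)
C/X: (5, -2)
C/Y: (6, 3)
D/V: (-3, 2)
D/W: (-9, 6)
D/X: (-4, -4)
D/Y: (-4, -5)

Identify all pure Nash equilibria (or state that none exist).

(B, Y) and (C, V)

A profile is a Nash equilibrium when each player is best-responding to the other.
Player 1's best responses — vs V: C (payoff 9); vs W: C (payoff 9); vs X: B (payoff 9); vs Y: B (payoff 9).
Player 2's best responses — vs A: W (payoff 9); vs B: Y (payoff 8); vs C: V (payoff 9); vs D: W (payoff 6).
Mutual best responses occur at (B, Y) and (C, V); at each, neither player gains by switching.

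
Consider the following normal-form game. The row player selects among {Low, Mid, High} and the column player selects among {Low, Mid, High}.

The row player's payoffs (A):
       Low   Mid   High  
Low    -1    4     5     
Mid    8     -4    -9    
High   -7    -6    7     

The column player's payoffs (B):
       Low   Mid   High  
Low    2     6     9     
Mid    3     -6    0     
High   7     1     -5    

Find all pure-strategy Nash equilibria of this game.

A profile is a Nash equilibrium when each player is best-responding to the other.
The row player's best responses — vs Low: Mid (payoff 8); vs Mid: Low (payoff 4); vs High: High (payoff 7).
The column player's best responses — vs Low: High (payoff 9); vs Mid: Low (payoff 3); vs High: Low (payoff 7).
The only mutual best response is (Mid, Low); neither player gains by switching there.

(Mid, Low)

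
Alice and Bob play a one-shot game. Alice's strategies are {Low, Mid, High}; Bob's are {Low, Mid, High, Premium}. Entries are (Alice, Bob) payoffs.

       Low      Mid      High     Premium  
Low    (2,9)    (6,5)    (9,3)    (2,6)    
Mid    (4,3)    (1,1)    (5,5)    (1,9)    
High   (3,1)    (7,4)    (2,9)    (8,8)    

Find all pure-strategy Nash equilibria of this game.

A profile is a Nash equilibrium when each player is best-responding to the other.
Alice's best responses — vs Low: Mid (payoff 4); vs Mid: High (payoff 7); vs High: Low (payoff 9); vs Premium: High (payoff 8).
Bob's best responses — vs Low: Low (payoff 9); vs Mid: Premium (payoff 9); vs High: High (payoff 9).
No cell has both players best-responding. For instance, Alice's best reply to Mid is High, but against High Bob prefers High over Mid.

No pure-strategy Nash equilibrium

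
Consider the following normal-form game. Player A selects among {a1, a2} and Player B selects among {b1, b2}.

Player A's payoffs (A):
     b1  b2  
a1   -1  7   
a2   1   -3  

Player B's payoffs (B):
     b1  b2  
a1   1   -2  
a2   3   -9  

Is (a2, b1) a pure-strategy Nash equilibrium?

Yes

Holding Player B at b1: Player A gets 1 from a2, versus -1 from a1. No profitable deviation for Player A.
Holding Player A at a2: Player B gets 3 from b1, versus -9 from b2. No profitable deviation for Player B either.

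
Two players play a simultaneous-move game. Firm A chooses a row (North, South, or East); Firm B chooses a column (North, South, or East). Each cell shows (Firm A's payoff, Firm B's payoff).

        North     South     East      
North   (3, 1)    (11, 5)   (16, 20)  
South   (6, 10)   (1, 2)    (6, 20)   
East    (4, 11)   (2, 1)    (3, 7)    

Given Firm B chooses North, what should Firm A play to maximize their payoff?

With Firm B fixed at North, Firm A's payoffs are: North → 3, South → 6, East → 4.
The maximum is 6, achieved by South.

South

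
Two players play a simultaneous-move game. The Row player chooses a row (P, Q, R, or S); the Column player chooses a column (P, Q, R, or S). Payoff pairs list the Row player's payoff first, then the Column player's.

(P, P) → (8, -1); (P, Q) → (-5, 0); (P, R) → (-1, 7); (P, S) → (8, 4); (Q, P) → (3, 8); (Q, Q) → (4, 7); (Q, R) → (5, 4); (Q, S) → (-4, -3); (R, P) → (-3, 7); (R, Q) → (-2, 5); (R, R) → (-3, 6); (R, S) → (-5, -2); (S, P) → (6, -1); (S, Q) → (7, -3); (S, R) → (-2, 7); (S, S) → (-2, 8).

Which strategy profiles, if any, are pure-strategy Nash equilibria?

None

Find each player's best response to every opponent strategy; NE are the intersections.
The Row player's best responses — vs P: P (payoff 8); vs Q: S (payoff 7); vs R: Q (payoff 5); vs S: P (payoff 8).
The Column player's best responses — vs P: R (payoff 7); vs Q: P (payoff 8); vs R: P (payoff 7); vs S: S (payoff 8).
No cell has both players best-responding. For instance, the Row player's best reply to Q is S, but against S the Column player prefers S over Q.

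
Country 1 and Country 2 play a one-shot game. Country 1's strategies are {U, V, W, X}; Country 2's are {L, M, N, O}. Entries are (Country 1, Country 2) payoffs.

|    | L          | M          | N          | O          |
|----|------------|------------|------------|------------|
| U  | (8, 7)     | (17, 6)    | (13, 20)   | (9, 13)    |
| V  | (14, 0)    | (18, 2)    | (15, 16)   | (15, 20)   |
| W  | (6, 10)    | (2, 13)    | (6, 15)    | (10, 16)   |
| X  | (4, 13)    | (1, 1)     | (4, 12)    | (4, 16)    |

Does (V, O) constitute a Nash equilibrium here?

Yes

Holding Country 2 at O: Country 1 gets 15 from V, versus 9 from U, 10 from W, 4 from X. No profitable deviation for Country 1.
Holding Country 1 at V: Country 2 gets 20 from O, versus 0 from L, 2 from M, 16 from N. No profitable deviation for Country 2 either.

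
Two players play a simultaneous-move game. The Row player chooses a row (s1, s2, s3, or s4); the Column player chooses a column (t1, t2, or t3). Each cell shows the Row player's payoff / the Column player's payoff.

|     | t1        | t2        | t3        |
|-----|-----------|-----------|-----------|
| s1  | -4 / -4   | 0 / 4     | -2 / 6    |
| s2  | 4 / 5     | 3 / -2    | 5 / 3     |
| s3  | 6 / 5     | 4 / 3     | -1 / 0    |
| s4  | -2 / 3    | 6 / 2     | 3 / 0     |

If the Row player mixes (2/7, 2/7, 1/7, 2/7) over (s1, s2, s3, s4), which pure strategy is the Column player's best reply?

The Column player's best reply maximizes expected payoff against the mix.
t1: (2/7)·(-4) + (2/7)·5 + (1/7)·5 + (2/7)·3 = 13/7
t2: (2/7)·4 + (2/7)·(-2) + (1/7)·3 + (2/7)·2 = 11/7
t3: (2/7)·6 + (2/7)·3 + (1/7)·0 + (2/7)·0 = 18/7
Highest expected payoff is 18/7, from t3.

t3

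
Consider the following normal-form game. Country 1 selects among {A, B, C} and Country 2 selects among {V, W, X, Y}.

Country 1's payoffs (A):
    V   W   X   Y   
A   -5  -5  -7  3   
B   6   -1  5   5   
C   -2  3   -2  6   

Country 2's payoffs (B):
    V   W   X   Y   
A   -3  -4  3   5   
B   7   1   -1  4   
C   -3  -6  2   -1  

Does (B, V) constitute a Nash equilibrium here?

Holding Country 2 at V: Country 1 gets 6 from B, versus -5 from A, -2 from C. No profitable deviation for Country 1.
Holding Country 1 at B: Country 2 gets 7 from V, versus 1 from W, -1 from X, 4 from Y. No profitable deviation for Country 2 either.

Yes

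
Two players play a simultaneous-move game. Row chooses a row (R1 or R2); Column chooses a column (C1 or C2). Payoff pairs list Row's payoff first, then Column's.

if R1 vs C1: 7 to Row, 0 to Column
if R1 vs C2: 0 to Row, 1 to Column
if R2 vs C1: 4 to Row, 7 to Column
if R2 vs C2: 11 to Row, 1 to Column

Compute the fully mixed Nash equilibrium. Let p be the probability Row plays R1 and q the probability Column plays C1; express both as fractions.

In a mixed NE each player is indifferent between their pure strategies, so the opponent's mix sets the indifference.
Column indifferent between C1 and C2: p·0 + (1−p)·7 = p·1 + (1−p)·1 ⟹ 7 + (-7)p = 1 + 0p ⟹ p = 6/7.
Row indifferent between R1 and R2: q·7 + (1−q)·0 = q·4 + (1−q)·11 ⟹ 0 + 7q = 11 + (-7)q ⟹ q = 11/14.

p = 6/7, q = 11/14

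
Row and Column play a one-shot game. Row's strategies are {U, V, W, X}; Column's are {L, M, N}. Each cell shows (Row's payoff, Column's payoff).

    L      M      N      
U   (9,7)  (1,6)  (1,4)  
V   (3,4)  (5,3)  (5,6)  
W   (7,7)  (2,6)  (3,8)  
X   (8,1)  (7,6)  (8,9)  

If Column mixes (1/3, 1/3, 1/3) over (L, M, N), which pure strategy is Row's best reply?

X

Compute Row's expected payoff from each pure strategy against the given mix.
U: (1/3)·9 + (1/3)·1 + (1/3)·1 = 11/3
V: (1/3)·3 + (1/3)·5 + (1/3)·5 = 13/3
W: (1/3)·7 + (1/3)·2 + (1/3)·3 = 4
X: (1/3)·8 + (1/3)·7 + (1/3)·8 = 23/3
Highest expected payoff is 23/3, from X.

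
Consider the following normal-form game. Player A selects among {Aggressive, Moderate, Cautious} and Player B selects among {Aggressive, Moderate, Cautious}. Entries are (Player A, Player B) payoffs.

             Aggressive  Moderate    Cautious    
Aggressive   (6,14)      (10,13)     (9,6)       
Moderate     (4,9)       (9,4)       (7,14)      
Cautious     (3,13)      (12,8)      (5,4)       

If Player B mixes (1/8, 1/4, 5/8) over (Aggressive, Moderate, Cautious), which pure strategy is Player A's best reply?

Aggressive

Player A's best reply maximizes expected payoff against the mix.
Aggressive: (1/8)·6 + (1/4)·10 + (5/8)·9 = 71/8
Moderate: (1/8)·4 + (1/4)·9 + (5/8)·7 = 57/8
Cautious: (1/8)·3 + (1/4)·12 + (5/8)·5 = 13/2
Highest expected payoff is 71/8, from Aggressive.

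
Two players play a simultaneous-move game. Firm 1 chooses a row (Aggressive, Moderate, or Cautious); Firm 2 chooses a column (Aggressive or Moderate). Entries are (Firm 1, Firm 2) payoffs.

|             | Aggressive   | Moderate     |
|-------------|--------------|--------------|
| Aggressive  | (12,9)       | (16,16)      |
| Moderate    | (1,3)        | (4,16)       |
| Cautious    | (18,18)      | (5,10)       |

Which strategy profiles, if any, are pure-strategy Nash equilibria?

(Aggressive, Moderate) and (Cautious, Aggressive)

A profile is a Nash equilibrium when each player is best-responding to the other.
Firm 1's best responses — vs Aggressive: Cautious (payoff 18); vs Moderate: Aggressive (payoff 16).
Firm 2's best responses — vs Aggressive: Moderate (payoff 16); vs Moderate: Moderate (payoff 16); vs Cautious: Aggressive (payoff 18).
Mutual best responses occur at (Aggressive, Moderate) and (Cautious, Aggressive); at each, neither player gains by switching.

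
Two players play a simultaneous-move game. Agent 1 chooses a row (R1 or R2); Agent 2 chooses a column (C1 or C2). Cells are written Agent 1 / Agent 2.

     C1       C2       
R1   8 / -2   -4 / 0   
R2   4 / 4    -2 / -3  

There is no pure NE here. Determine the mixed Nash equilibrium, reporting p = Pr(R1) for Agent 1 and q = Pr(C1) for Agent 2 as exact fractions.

Each player's mixing probability is pinned down by making the *other* player indifferent.
Agent 2 indifferent between C1 and C2: p·(-2) + (1−p)·4 = p·0 + (1−p)·(-3) ⟹ 4 + (-6)p = (-3) + 3p ⟹ p = 7/9.
Agent 1 indifferent between R1 and R2: q·8 + (1−q)·(-4) = q·4 + (1−q)·(-2) ⟹ (-4) + 12q = (-2) + 6q ⟹ q = 1/3.

p = 7/9, q = 1/3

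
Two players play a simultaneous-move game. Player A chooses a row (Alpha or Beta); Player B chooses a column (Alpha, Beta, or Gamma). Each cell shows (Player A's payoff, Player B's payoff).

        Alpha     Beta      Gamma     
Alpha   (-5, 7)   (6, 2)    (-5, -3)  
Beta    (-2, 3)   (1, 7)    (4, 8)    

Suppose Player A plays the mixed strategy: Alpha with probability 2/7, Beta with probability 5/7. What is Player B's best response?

Compute Player B's expected payoff from each pure strategy against the given mix.
Alpha: (2/7)·7 + (5/7)·3 = 29/7
Beta: (2/7)·2 + (5/7)·7 = 39/7
Gamma: (2/7)·(-3) + (5/7)·8 = 34/7
Highest expected payoff is 39/7, from Beta.

Beta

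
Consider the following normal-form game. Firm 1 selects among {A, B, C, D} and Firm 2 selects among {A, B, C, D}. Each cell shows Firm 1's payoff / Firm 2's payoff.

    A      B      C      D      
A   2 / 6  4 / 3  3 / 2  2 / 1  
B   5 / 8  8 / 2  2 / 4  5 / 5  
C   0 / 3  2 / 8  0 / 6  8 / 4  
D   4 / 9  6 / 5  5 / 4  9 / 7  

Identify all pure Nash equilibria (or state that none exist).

Check mutual best responses: a cell is a NE iff neither player can gain by unilaterally deviating.
Firm 1's best responses — vs A: B (payoff 5); vs B: B (payoff 8); vs C: D (payoff 5); vs D: D (payoff 9).
Firm 2's best responses — vs A: A (payoff 6); vs B: A (payoff 8); vs C: B (payoff 8); vs D: A (payoff 9).
The only mutual best response is (B, A); neither player gains by switching there.

(B, A)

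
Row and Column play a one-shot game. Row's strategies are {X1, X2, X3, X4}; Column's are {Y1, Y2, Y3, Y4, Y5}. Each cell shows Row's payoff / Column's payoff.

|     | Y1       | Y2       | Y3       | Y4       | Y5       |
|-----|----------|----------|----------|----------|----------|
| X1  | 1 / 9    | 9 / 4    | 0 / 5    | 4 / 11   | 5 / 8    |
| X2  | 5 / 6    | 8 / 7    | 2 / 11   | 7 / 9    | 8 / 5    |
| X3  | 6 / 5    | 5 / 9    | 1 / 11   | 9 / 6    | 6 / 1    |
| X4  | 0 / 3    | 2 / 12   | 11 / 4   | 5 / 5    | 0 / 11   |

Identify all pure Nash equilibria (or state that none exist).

A profile is a Nash equilibrium when each player is best-responding to the other.
Row's best responses — vs Y1: X3 (payoff 6); vs Y2: X1 (payoff 9); vs Y3: X4 (payoff 11); vs Y4: X3 (payoff 9); vs Y5: X2 (payoff 8).
Column's best responses — vs X1: Y4 (payoff 11); vs X2: Y3 (payoff 11); vs X3: Y3 (payoff 11); vs X4: Y2 (payoff 12).
No cell has both players best-responding. For instance, Row's best reply to Y1 is X3, but against X3 Column prefers Y3 over Y1.

There is no pure-strategy Nash equilibrium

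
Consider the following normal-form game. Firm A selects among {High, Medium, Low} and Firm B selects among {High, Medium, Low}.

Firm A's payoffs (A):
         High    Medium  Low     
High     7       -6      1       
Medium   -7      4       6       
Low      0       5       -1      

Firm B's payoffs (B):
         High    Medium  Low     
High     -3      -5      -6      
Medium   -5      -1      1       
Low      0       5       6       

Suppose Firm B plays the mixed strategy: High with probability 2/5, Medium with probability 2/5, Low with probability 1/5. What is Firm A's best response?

Low

Compute Firm A's expected payoff from each pure strategy against the given mix.
High: (2/5)·7 + (2/5)·(-6) + (1/5)·1 = 3/5
Medium: (2/5)·(-7) + (2/5)·4 + (1/5)·6 = 0
Low: (2/5)·0 + (2/5)·5 + (1/5)·(-1) = 9/5
Highest expected payoff is 9/5, from Low.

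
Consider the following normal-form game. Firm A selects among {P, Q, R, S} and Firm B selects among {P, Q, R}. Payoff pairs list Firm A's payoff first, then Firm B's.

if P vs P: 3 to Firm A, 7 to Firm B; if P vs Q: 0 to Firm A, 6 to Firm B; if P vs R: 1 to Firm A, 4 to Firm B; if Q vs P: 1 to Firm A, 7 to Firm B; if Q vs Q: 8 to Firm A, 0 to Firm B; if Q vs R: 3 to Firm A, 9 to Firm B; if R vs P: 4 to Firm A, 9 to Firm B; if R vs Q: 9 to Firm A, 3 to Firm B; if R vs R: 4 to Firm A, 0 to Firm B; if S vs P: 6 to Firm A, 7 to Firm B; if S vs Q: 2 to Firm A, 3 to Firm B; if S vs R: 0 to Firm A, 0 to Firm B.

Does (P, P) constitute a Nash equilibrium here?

No

Holding Firm B at P: Firm A gets 3 from P but could get 6 by switching to S. Firm A has a profitable deviation.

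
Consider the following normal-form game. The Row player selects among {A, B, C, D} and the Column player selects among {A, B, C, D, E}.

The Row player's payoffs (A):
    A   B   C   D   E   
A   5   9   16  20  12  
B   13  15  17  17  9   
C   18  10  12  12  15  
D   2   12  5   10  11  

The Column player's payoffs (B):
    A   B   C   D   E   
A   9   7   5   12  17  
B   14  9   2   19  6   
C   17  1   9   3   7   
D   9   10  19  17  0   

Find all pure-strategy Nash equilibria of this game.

(C, A)

Check mutual best responses: a cell is a NE iff neither player can gain by unilaterally deviating.
The Row player's best responses — vs A: C (payoff 18); vs B: B (payoff 15); vs C: B (payoff 17); vs D: A (payoff 20); vs E: C (payoff 15).
The Column player's best responses — vs A: E (payoff 17); vs B: D (payoff 19); vs C: A (payoff 17); vs D: C (payoff 19).
The only mutual best response is (C, A); neither player gains by switching there.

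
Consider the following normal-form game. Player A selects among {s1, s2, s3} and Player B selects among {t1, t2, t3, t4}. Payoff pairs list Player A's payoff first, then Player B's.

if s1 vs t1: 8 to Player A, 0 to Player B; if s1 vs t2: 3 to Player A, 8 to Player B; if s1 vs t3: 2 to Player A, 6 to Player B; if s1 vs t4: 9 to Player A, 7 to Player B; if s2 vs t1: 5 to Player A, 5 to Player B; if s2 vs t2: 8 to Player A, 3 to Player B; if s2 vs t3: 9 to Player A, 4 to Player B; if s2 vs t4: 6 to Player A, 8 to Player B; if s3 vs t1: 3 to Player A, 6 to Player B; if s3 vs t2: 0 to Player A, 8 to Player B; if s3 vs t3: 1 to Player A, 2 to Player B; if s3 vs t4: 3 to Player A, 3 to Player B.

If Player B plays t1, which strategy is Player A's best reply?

s1

With Player B fixed at t1, Player A's payoffs are: s1 → 8, s2 → 5, s3 → 3.
The maximum is 8, achieved by s1.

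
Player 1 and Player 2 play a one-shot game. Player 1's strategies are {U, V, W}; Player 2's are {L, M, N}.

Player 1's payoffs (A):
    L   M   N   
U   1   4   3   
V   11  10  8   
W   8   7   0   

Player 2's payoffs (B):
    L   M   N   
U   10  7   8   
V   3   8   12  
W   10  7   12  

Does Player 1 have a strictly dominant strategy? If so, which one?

Check whether one of Player 1's strategies beats all alternatives regardless of what the opponent does.
V strictly dominates: vs L: 11 > each of {1, 8}; vs M: 10 > each of {4, 7}; vs N: 8 > each of {3, 0}.

V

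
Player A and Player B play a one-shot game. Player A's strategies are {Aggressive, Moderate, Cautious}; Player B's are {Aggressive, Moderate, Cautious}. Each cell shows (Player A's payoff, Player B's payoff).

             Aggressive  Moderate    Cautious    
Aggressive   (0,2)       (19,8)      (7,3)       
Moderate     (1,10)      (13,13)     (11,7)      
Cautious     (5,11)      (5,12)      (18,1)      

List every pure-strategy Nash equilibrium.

A profile is a Nash equilibrium when each player is best-responding to the other.
Player A's best responses — vs Aggressive: Cautious (payoff 5); vs Moderate: Aggressive (payoff 19); vs Cautious: Cautious (payoff 18).
Player B's best responses — vs Aggressive: Moderate (payoff 8); vs Moderate: Moderate (payoff 13); vs Cautious: Moderate (payoff 12).
The only mutual best response is (Aggressive, Moderate); neither player gains by switching there.

(Aggressive, Moderate)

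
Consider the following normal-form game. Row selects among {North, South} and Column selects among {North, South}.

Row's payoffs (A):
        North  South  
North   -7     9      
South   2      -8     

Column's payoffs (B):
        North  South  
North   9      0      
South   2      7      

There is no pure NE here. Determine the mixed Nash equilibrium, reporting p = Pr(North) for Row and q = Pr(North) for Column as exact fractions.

Each player's mixing probability is pinned down by making the *other* player indifferent.
Column indifferent between North and South: p·9 + (1−p)·2 = p·0 + (1−p)·7 ⟹ 2 + 7p = 7 + (-7)p ⟹ p = 5/14.
Row indifferent between North and South: q·(-7) + (1−q)·9 = q·2 + (1−q)·(-8) ⟹ 9 + (-16)q = (-8) + 10q ⟹ q = 17/26.

p = 5/14, q = 17/26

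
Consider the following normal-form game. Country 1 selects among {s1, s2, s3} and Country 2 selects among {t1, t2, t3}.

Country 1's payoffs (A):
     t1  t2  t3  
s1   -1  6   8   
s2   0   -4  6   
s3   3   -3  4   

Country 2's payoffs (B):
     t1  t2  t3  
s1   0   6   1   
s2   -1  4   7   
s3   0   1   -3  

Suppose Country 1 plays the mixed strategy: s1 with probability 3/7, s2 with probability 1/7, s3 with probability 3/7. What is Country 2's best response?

t2

Country 2's best reply maximizes expected payoff against the mix.
t1: (3/7)·0 + (1/7)·(-1) + (3/7)·0 = -1/7
t2: (3/7)·6 + (1/7)·4 + (3/7)·1 = 25/7
t3: (3/7)·1 + (1/7)·7 + (3/7)·(-3) = 1/7
Highest expected payoff is 25/7, from t2.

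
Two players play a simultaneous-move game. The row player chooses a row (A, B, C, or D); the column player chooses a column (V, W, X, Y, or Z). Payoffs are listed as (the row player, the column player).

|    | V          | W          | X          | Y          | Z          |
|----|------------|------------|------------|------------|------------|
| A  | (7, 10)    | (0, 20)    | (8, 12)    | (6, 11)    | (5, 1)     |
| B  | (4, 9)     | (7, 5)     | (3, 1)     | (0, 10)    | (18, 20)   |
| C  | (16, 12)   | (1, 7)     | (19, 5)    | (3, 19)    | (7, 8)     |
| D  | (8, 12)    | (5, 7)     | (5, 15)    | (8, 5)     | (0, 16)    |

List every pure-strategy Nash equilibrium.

Check mutual best responses: a cell is a NE iff neither player can gain by unilaterally deviating.
The row player's best responses — vs V: C (payoff 16); vs W: B (payoff 7); vs X: C (payoff 19); vs Y: D (payoff 8); vs Z: B (payoff 18).
The column player's best responses — vs A: W (payoff 20); vs B: Z (payoff 20); vs C: Y (payoff 19); vs D: Z (payoff 16).
The only mutual best response is (B, Z); neither player gains by switching there.

(B, Z)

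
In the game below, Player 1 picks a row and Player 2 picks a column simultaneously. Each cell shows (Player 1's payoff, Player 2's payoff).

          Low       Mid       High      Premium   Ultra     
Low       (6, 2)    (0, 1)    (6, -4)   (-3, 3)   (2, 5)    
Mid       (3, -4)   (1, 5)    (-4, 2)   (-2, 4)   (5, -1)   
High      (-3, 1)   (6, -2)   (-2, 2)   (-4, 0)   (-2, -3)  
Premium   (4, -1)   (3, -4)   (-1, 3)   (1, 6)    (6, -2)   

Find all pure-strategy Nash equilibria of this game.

Check mutual best responses: a cell is a NE iff neither player can gain by unilaterally deviating.
Player 1's best responses — vs Low: Low (payoff 6); vs Mid: High (payoff 6); vs High: Low (payoff 6); vs Premium: Premium (payoff 1); vs Ultra: Premium (payoff 6).
Player 2's best responses — vs Low: Ultra (payoff 5); vs Mid: Mid (payoff 5); vs High: High (payoff 2); vs Premium: Premium (payoff 6).
The only mutual best response is (Premium, Premium); neither player gains by switching there.

(Premium, Premium)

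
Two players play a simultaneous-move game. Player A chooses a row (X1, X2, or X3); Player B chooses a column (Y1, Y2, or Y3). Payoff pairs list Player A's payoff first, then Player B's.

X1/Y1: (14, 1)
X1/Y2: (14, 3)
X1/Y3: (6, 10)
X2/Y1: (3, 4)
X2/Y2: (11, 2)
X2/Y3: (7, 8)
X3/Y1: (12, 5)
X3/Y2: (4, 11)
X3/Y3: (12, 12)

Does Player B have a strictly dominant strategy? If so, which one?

Y3

A strategy is strictly dominant if it gives Player B a strictly higher payoff than every other strategy, against every choice by the opponent.
Y3 strictly dominates: vs X1: 10 > each of {1, 3}; vs X2: 8 > each of {4, 2}; vs X3: 12 > each of {5, 11}.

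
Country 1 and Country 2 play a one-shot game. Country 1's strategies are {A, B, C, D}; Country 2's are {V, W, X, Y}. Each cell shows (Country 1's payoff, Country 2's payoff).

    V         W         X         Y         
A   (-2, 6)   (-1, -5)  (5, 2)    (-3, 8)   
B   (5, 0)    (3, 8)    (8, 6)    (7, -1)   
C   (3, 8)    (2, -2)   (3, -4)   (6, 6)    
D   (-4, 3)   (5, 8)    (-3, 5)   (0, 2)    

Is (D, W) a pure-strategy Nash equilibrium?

Holding Country 2 at W: Country 1 gets 5 from D, versus -1 from A, 3 from B, 2 from C. No profitable deviation for Country 1.
Holding Country 1 at D: Country 2 gets 8 from W, versus 3 from V, 5 from X, 2 from Y. No profitable deviation for Country 2 either.

Yes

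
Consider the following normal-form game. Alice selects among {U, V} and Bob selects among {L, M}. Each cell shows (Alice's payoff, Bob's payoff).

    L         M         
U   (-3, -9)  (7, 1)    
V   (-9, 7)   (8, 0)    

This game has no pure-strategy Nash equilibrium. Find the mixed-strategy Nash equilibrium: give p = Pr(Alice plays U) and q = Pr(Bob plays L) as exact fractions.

Each player's mixing probability is pinned down by making the *other* player indifferent.
Bob indifferent between L and M: p·(-9) + (1−p)·7 = p·1 + (1−p)·0 ⟹ 7 + (-16)p = 0 + 1p ⟹ p = 7/17.
Alice indifferent between U and V: q·(-3) + (1−q)·7 = q·(-9) + (1−q)·8 ⟹ 7 + (-10)q = 8 + (-17)q ⟹ q = 1/7.

p = 7/17, q = 1/7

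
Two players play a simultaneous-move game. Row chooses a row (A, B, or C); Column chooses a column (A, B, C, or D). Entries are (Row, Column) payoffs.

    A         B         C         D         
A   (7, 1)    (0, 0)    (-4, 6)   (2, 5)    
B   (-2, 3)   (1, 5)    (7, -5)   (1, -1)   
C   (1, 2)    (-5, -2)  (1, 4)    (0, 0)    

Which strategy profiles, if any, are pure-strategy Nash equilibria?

(B, B)

Find each player's best response to every opponent strategy; NE are the intersections.
Row's best responses — vs A: A (payoff 7); vs B: B (payoff 1); vs C: B (payoff 7); vs D: A (payoff 2).
Column's best responses — vs A: C (payoff 6); vs B: B (payoff 5); vs C: C (payoff 4).
The only mutual best response is (B, B); neither player gains by switching there.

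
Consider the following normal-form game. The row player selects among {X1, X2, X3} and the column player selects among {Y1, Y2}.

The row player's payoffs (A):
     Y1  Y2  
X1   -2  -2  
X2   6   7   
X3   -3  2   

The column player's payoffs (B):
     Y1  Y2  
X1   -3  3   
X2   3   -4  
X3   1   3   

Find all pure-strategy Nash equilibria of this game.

Check mutual best responses: a cell is a NE iff neither player can gain by unilaterally deviating.
The row player's best responses — vs Y1: X2 (payoff 6); vs Y2: X2 (payoff 7).
The column player's best responses — vs X1: Y2 (payoff 3); vs X2: Y1 (payoff 3); vs X3: Y2 (payoff 3).
The only mutual best response is (X2, Y1); neither player gains by switching there.

(X2, Y1)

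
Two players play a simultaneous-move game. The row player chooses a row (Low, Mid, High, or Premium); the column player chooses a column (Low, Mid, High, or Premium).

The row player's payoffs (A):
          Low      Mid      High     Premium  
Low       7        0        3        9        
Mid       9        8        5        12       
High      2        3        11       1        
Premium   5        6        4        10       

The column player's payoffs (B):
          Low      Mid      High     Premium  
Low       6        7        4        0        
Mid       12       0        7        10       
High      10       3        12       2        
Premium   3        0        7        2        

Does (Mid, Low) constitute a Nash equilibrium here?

Holding the column player at Low: the row player gets 9 from Mid, versus 7 from Low, 2 from High, 5 from Premium. No profitable deviation for the row player.
Holding the row player at Mid: the column player gets 12 from Low, versus 0 from Mid, 7 from High, 10 from Premium. No profitable deviation for the column player either.

Yes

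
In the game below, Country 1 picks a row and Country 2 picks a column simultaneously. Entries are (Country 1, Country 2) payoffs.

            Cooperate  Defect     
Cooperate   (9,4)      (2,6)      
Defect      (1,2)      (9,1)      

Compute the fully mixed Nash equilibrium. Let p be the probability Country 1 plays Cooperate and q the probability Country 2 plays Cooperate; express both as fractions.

In a mixed NE each player is indifferent between their pure strategies, so the opponent's mix sets the indifference.
Country 2 indifferent between Cooperate and Defect: p·4 + (1−p)·2 = p·6 + (1−p)·1 ⟹ 2 + 2p = 1 + 5p ⟹ p = 1/3.
Country 1 indifferent between Cooperate and Defect: q·9 + (1−q)·2 = q·1 + (1−q)·9 ⟹ 2 + 7q = 9 + (-8)q ⟹ q = 7/15.

p = 1/3, q = 7/15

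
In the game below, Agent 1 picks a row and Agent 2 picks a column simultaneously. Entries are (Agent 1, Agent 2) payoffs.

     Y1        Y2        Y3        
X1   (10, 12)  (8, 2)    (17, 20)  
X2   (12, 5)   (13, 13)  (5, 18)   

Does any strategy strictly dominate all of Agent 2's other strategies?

Y3

Check whether one of Agent 2's strategies beats all alternatives regardless of what the opponent does.
Y3 strictly dominates: vs X1: 20 > each of {12, 2}; vs X2: 18 > each of {5, 13}.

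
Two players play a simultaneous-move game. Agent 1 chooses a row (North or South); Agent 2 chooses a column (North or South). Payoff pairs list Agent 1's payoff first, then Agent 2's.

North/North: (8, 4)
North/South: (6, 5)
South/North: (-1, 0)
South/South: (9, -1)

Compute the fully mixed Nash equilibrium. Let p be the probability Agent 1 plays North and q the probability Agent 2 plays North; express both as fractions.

p = 1/2, q = 1/4

Each player's mixing probability is pinned down by making the *other* player indifferent.
Agent 2 indifferent between North and South: p·4 + (1−p)·0 = p·5 + (1−p)·(-1) ⟹ 0 + 4p = (-1) + 6p ⟹ p = 1/2.
Agent 1 indifferent between North and South: q·8 + (1−q)·6 = q·(-1) + (1−q)·9 ⟹ 6 + 2q = 9 + (-10)q ⟹ q = 1/4.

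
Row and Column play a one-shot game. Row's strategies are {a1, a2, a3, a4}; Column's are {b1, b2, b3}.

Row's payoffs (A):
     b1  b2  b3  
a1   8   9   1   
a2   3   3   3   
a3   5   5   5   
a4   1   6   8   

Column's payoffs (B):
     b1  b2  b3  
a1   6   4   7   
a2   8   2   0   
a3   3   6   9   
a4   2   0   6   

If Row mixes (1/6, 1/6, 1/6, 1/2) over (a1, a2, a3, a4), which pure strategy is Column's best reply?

b3

Column's best reply maximizes expected payoff against the mix.
b1: (1/6)·6 + (1/6)·8 + (1/6)·3 + (1/2)·2 = 23/6
b2: (1/6)·4 + (1/6)·2 + (1/6)·6 + (1/2)·0 = 2
b3: (1/6)·7 + (1/6)·0 + (1/6)·9 + (1/2)·6 = 17/3
Highest expected payoff is 17/3, from b3.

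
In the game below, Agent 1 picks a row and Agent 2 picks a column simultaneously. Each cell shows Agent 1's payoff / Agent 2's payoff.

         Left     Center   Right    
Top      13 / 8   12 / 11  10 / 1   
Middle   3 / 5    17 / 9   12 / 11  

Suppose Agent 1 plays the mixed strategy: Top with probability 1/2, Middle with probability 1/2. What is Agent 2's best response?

Compute Agent 2's expected payoff from each pure strategy against the given mix.
Left: (1/2)·8 + (1/2)·5 = 13/2
Center: (1/2)·11 + (1/2)·9 = 10
Right: (1/2)·1 + (1/2)·11 = 6
Highest expected payoff is 10, from Center.

Center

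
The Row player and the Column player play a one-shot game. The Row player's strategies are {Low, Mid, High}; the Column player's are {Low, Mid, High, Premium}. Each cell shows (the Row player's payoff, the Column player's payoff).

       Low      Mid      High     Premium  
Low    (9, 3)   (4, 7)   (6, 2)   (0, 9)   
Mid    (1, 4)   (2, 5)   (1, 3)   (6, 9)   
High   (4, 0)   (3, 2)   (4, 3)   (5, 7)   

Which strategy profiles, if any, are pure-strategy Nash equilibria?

Find each player's best response to every opponent strategy; NE are the intersections.
The Row player's best responses — vs Low: Low (payoff 9); vs Mid: Low (payoff 4); vs High: Low (payoff 6); vs Premium: Mid (payoff 6).
The Column player's best responses — vs Low: Premium (payoff 9); vs Mid: Premium (payoff 9); vs High: Premium (payoff 7).
The only mutual best response is (Mid, Premium); neither player gains by switching there.

(Mid, Premium)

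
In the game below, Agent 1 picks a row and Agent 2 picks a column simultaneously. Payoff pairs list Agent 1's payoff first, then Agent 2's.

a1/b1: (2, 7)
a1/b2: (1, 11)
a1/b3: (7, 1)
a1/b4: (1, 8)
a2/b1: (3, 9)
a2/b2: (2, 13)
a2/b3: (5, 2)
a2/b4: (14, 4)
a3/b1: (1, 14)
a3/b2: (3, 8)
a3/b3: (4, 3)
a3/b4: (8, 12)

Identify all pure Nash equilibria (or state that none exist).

Find each player's best response to every opponent strategy; NE are the intersections.
Agent 1's best responses — vs b1: a2 (payoff 3); vs b2: a3 (payoff 3); vs b3: a1 (payoff 7); vs b4: a2 (payoff 14).
Agent 2's best responses — vs a1: b2 (payoff 11); vs a2: b2 (payoff 13); vs a3: b1 (payoff 14).
No cell has both players best-responding. For instance, Agent 1's best reply to b2 is a3, but against a3 Agent 2 prefers b1 over b2.

There is no pure-strategy Nash equilibrium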